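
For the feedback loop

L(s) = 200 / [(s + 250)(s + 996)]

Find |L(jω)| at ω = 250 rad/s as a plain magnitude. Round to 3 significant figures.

0.000551

At s = jω = j250:
pole (s+250): 250 + j250 → |·| = √(250²+250²) = √125000 ≈ 353.55, ∠ = arctan(250/250) ≈ 45.00°
pole (s+996): 996 + j250 → |·| = √(996²+250²) = √1054516 ≈ 1026.9, ∠ = arctan(250/996) ≈ 14.09°
|L| = 200 / 3.6306e+05 ≈ 0.00055087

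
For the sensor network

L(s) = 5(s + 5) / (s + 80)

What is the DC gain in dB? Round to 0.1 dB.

L(0) = 5·5 / (80) = 0.3125
20 log₁₀(0.3125) ≈ -10.10 dB

-10.1 dB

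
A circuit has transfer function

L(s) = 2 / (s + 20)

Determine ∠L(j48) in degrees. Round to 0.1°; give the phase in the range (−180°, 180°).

Substitute s = j48:
Numerator: 2 = 2 + j0
Denominator: (j48) + 20 = 20 + j48
|N| = √(2² + 0²) ≈ 2, ∠N ≈ 0.00°
|D| = √(20² + 48²) ≈ 52, ∠D ≈ 67.38°
∠L = 0.00° − 67.38° = -67.38°

-67.4°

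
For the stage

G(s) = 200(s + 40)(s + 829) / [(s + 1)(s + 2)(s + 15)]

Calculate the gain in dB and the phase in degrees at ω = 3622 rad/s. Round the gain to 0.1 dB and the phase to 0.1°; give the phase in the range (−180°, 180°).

At s = jω = j3622:
zero (s+40): 40 + j3622 → |·| = √(40²+3622²) = √13120484 ≈ 3622.2, ∠ = arctan(3622/40) ≈ 89.37°
zero (s+829): 829 + j3622 → |·| = √(829²+3622²) = √13806125 ≈ 3715.7, ∠ = arctan(3622/829) ≈ 77.11°
pole (s+1): 1 + j3622 → |·| = √(1²+3622²) = √13118885 ≈ 3622, ∠ = arctan(3622/1) ≈ 89.98°
pole (s+2): 2 + j3622 → |·| = √(2²+3622²) = √13118888 ≈ 3622, ∠ = arctan(3622/2) ≈ 89.97°
pole (s+15): 15 + j3622 → |·| = √(15²+3622²) = √13119109 ≈ 3622, ∠ = arctan(3622/15) ≈ 89.76°
|G| = 200 · 1.3459e+07 / 4.7517e+10 ≈ 0.056649
Gain = 20 log₁₀(0.056649) ≈ -24.94 dB
∠G = 166.48° − 269.71° = -103.23°

-24.9 dB, -103.2°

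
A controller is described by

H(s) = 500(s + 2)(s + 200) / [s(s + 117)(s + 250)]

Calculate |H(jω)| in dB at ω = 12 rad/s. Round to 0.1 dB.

10.8 dB

At s = jω = j12:
zero (s+2): 2 + j12 → |·| = √(2²+12²) = √148 ≈ 12.166, ∠ = arctan(12/2) ≈ 80.54°
zero (s+200): 200 + j12 → |·| = √(200²+12²) = √40144 ≈ 200.36, ∠ = arctan(12/200) ≈ 3.43°
pole (s+117): 117 + j12 → |·| = √(117²+12²) = √13833 ≈ 117.61, ∠ = arctan(12/117) ≈ 5.86°
pole (s+250): 250 + j12 → |·| = √(250²+12²) = √62644 ≈ 250.29, ∠ = arctan(12/250) ≈ 2.75°
pole at origin: |s| = 12, ∠ = 90.00° (in denominator)
|H| = 500 · 2437.6 / 3.5324e+05 ≈ 3.4503
Gain = 20 log₁₀(3.4503) ≈ 10.76 dB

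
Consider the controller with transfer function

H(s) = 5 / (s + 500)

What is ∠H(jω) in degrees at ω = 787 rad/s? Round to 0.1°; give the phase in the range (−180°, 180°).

-57.6°

At s = jω = j787:
pole (s+500): 500 + j787 → |·| = √(500²+787²) = √869369 ≈ 932.4, ∠ = arctan(787/500) ≈ 57.57°
∠H = 0.00° − 57.57° = -57.57°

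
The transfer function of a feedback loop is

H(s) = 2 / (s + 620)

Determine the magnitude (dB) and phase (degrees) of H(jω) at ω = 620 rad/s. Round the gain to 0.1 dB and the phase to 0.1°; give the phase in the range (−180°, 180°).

-52.8 dB, -45.0°

Substitute s = j620:
Numerator: 2 = 2 + j0
Denominator: (j620) + 620 = 620 + j620
|N| = √(2² + 0²) ≈ 2, ∠N ≈ 0.00°
|D| = √(620² + 620²) ≈ 876.81, ∠D ≈ 45.00°
|H| = 2 / 876.81 ≈ 0.002281
Gain = 20 log₁₀(0.002281) ≈ -52.84 dB
∠H = 0.00° − 45.00° = -45.00°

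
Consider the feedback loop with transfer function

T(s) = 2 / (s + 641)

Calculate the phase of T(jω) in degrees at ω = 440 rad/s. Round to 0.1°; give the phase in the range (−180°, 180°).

-34.5°

At s = jω = j440:
pole (s+641): 641 + j440 → |·| = √(641²+440²) = √604481 ≈ 777.48, ∠ = arctan(440/641) ≈ 34.47°
∠T = 0.00° − 34.47° = -34.47°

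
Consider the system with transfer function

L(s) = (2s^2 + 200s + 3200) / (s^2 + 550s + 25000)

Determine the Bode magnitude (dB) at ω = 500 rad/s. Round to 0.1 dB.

3.1 dB

Substitute s = j500:
Numerator: 2(j500)^2 + 200(j500) + 3200 = -496800 + j100000
Denominator: (j500)^2 + 550(j500) + 25000 = -225000 + j275000
|N| = √(496800² + 100000²) ≈ 5.0676e+05, ∠N ≈ 168.62°
|D| = √(225000² + 275000²) ≈ 3.5532e+05, ∠D ≈ 129.29°
|L| = 5.0676e+05 / 3.5532e+05 ≈ 1.4262
Gain = 20 log₁₀(1.4262) ≈ 3.08 dB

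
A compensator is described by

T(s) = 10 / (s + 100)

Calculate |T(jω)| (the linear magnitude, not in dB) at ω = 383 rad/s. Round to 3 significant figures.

0.0253

At s = jω = j383:
pole (s+100): 100 + j383 → |·| = √(100²+383²) = √156689 ≈ 395.84, ∠ = arctan(383/100) ≈ 75.37°
|T| = 10 / 395.84 ≈ 0.025263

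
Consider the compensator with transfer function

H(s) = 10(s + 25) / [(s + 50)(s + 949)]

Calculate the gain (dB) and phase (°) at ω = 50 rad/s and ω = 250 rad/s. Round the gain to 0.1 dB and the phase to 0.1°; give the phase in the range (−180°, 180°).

At s = jω = j50:
zero (s+25): 25 + j50 → |·| = √(25²+50²) = √3125 ≈ 55.902, ∠ = arctan(50/25) ≈ 63.43°
pole (s+50): 50 + j50 → |·| = √(50²+50²) = √5000 ≈ 70.711, ∠ = arctan(50/50) ≈ 45.00°
pole (s+949): 949 + j50 → |·| = √(949²+50²) = √903101 ≈ 950.32, ∠ = arctan(50/949) ≈ 3.02°
|H| = 10 · 55.902 / 67198 ≈ 0.008319
Gain = 20 log₁₀(0.008319) ≈ -41.60 dB
∠H = 63.43° − 48.02° = 15.41°

At s = jω = j250:
zero (s+25): 25 + j250 → |·| = √(25²+250²) = √63125 ≈ 251.25, ∠ = arctan(250/25) ≈ 84.29°
pole (s+50): 50 + j250 → |·| = √(50²+250²) = √65000 ≈ 254.95, ∠ = arctan(250/50) ≈ 78.69°
pole (s+949): 949 + j250 → |·| = √(949²+250²) = √963101 ≈ 981.38, ∠ = arctan(250/949) ≈ 14.76°
|H| = 10 · 251.25 / 2.502e+05 ≈ 0.010042
Gain = 20 log₁₀(0.010042) ≈ -39.96 dB
∠H = 84.29° − 93.45° = -9.16°

ω = 50: -41.6 dB, 15.4°; ω = 250: -40.0 dB, -9.2°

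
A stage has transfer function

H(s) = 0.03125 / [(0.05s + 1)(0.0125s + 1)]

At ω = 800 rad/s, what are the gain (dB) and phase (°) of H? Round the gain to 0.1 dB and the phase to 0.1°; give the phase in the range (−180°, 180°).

-82.2 dB, -172.9°

At ω = 800 rad/s:
pole (1 + j800·0.05) = 1 + j40 → |·| ≈ 40.012, ∠ ≈ 88.57°
pole (1 + j800·0.0125) = 1 + j10 → |·| ≈ 10.05, ∠ ≈ 84.29°
|H| = 0.03125 · 1 / (40.012 · 10.05) ≈ 7.7713e-05
Gain = 20 log₁₀(7.7713e-05) ≈ -82.19 dB
∠H = (0°) − (88.57° + 84.29°) = -172.86°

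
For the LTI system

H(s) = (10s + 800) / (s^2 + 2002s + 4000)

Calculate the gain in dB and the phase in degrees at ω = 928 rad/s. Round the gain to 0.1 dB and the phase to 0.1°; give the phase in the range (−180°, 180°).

-46.8 dB, -29.7°

Substitute s = j928:
Numerator: 10(j928) + 800 = 800 + j9280
Denominator: (j928)^2 + 2002(j928) + 4000 = -857184 + j1857856
|N| = √(800² + 9280²) ≈ 9314.4, ∠N ≈ 85.07°
|D| = √(857184² + 1857856²) ≈ 2.0461e+06, ∠D ≈ 114.77°
|H| = 9314.4 / 2.0461e+06 ≈ 0.0045523
Gain = 20 log₁₀(0.0045523) ≈ -46.84 dB
∠H = 85.07° − 114.77° = -29.70°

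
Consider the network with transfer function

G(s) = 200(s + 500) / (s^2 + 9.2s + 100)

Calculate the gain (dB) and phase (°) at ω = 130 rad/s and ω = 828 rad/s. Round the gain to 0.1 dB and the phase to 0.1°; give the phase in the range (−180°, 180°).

At s = jω = j130:
zero (s+500): 500 + j130 → |·| = √(500²+130²) = √266900 ≈ 516.62, ∠ = arctan(130/500) ≈ 14.57°
quadratic: (j130)² + 9.2·j130 + 100 = -16800 + j1196 → |·| ≈ 16843, ∠ ≈ 175.93°
|G| = 200 · 516.62 / 16843 ≈ 6.1345
Gain = 20 log₁₀(6.1345) ≈ 15.76 dB
∠G = 14.57° − 175.93° = -161.36°

At s = jω = j828:
zero (s+500): 500 + j828 → |·| = √(500²+828²) = √935584 ≈ 967.26, ∠ = arctan(828/500) ≈ 58.87°
quadratic: (j828)² + 9.2·j828 + 100 = -685484 + j7617.6 → |·| ≈ 6.8553e+05, ∠ ≈ 179.36°
|G| = 200 · 967.26 / 6.8553e+05 ≈ 0.28219
Gain = 20 log₁₀(0.28219) ≈ -10.99 dB
∠G = 58.87° − 179.36° = -120.49°

ω = 130: 15.8 dB, -161.4°; ω = 828: -11.0 dB, -120.5°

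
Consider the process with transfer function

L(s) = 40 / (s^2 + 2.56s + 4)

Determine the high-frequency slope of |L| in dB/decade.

Each pole contributes −20 dB/decade at high frequency; each zero contributes +20 dB/decade.
Net: 0 zero(s) − 2 pole(s) → -40 dB/decade.

-40 dB/decade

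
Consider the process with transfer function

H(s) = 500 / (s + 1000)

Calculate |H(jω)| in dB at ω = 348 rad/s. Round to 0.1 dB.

-6.5 dB

Substitute s = j348:
Numerator: 500 = 500 + j0
Denominator: (j348) + 1000 = 1000 + j348
|N| = √(500² + 0²) ≈ 500, ∠N ≈ 0.00°
|D| = √(1000² + 348²) ≈ 1058.8, ∠D ≈ 19.19°
|H| = 500 / 1058.8 ≈ 0.47223
Gain = 20 log₁₀(0.47223) ≈ -6.52 dB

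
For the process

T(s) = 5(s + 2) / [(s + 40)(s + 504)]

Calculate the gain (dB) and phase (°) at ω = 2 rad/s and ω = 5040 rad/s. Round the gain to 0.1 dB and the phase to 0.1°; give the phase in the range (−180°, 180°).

At s = jω = j2:
zero (s+2): 2 + j2 → |·| = √(2²+2²) = √8 ≈ 2.8284, ∠ = arctan(2/2) ≈ 45.00°
pole (s+40): 40 + j2 → |·| = √(40²+2²) = √1604 ≈ 40.05, ∠ = arctan(2/40) ≈ 2.86°
pole (s+504): 504 + j2 → |·| = √(504²+2²) = √254020 ≈ 504, ∠ = arctan(2/504) ≈ 0.23°
|T| = 5 · 2.8284 / 20185 ≈ 0.00070062
Gain = 20 log₁₀(0.00070062) ≈ -63.09 dB
∠T = 45.00° − 3.09° = 41.91°

At s = jω = j5040:
zero (s+2): 2 + j5040 → |·| = √(2²+5040²) = √25401604 ≈ 5040, ∠ = arctan(5040/2) ≈ 89.98°
pole (s+40): 40 + j5040 → |·| = √(40²+5040²) = √25403200 ≈ 5040.2, ∠ = arctan(5040/40) ≈ 89.55°
pole (s+504): 504 + j5040 → |·| = √(504²+5040²) = √25655616 ≈ 5065.1, ∠ = arctan(5040/504) ≈ 84.29°
|T| = 5 · 5040 / 2.5529e+07 ≈ 0.00098711
Gain = 20 log₁₀(0.00098711) ≈ -60.11 dB
∠T = 89.98° − 173.84° = -83.86°

ω = 2: -63.1 dB, 41.9°; ω = 5040: -60.1 dB, -83.9°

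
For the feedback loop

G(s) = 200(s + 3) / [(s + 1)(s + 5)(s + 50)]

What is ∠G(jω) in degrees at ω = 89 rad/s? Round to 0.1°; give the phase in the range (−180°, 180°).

At s = jω = j89:
zero (s+3): 3 + j89 → |·| = √(3²+89²) = √7930 ≈ 89.051, ∠ = arctan(89/3) ≈ 88.07°
pole (s+1): 1 + j89 → |·| = √(1²+89²) = √7922 ≈ 89.006, ∠ = arctan(89/1) ≈ 89.36°
pole (s+5): 5 + j89 → |·| = √(5²+89²) = √7946 ≈ 89.14, ∠ = arctan(89/5) ≈ 86.78°
pole (s+50): 50 + j89 → |·| = √(50²+89²) = √10421 ≈ 102.08, ∠ = arctan(89/50) ≈ 60.67°
∠G = 88.07° − 236.81° = -148.74°

-148.7°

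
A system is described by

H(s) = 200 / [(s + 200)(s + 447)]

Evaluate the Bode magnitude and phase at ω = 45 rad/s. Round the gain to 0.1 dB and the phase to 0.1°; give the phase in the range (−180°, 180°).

-53.3 dB, -18.4°

At s = jω = j45:
pole (s+200): 200 + j45 → |·| = √(200²+45²) = √42025 ≈ 205, ∠ = arctan(45/200) ≈ 12.68°
pole (s+447): 447 + j45 → |·| = √(447²+45²) = √201834 ≈ 449.26, ∠ = arctan(45/447) ≈ 5.75°
|H| = 200 / 92098 ≈ 0.0021716
Gain = 20 log₁₀(0.0021716) ≈ -53.26 dB
∠H = 0.00° − 18.43° = -18.43°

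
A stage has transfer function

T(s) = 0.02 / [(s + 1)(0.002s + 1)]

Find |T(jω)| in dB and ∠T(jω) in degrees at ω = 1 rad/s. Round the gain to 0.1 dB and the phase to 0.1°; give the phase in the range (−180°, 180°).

-37.0 dB, -45.1°

At ω = 1 rad/s:
pole (1 + j1·1) = 1 + j1 → |·| ≈ 1.4142, ∠ ≈ 45.00°
pole (1 + j1·0.002) = 1 + j0.002 → |·| ≈ 1, ∠ ≈ 0.11°
|T| = 0.02 · 1 / (1.4142 · 1) ≈ 0.014142
Gain = 20 log₁₀(0.014142) ≈ -36.99 dB
∠T = (0°) − (45.00° + 0.11°) = -45.11°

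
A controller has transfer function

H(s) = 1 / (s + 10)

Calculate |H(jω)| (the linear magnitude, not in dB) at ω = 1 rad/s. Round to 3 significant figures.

Substitute s = j1:
Numerator: 1 = 1 + j0
Denominator: (j1) + 10 = 10 + j1
|N| = √(1² + 0²) ≈ 1, ∠N ≈ 0.00°
|D| = √(10² + 1²) ≈ 10.05, ∠D ≈ 5.71°
|H| = 1 / 10.05 ≈ 0.099502

0.0995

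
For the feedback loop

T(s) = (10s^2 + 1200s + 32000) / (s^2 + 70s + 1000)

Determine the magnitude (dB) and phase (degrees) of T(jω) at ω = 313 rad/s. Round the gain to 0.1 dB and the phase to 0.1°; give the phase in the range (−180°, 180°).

20.2 dB, -8.9°

Substitute s = j313:
Numerator: 10(j313)^2 + 1200(j313) + 32000 = -947690 + j375600
Denominator: (j313)^2 + 70(j313) + 1000 = -96969 + j21910
|N| = √(947690² + 375600²) ≈ 1.0194e+06, ∠N ≈ 158.38°
|D| = √(96969² + 21910²) ≈ 99413, ∠D ≈ 167.27°
|T| = 1.0194e+06 / 99413 ≈ 10.254
Gain = 20 log₁₀(10.254) ≈ 20.22 dB
∠T = 158.38° − 167.27° = -8.89°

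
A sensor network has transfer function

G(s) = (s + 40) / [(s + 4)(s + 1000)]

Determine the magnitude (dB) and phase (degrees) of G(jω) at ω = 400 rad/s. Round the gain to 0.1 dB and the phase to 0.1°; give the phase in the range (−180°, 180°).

At s = jω = j400:
zero (s+40): 40 + j400 → |·| = √(40²+400²) = √161600 ≈ 402, ∠ = arctan(400/40) ≈ 84.29°
pole (s+4): 4 + j400 → |·| = √(4²+400²) = √160016 ≈ 400.02, ∠ = arctan(400/4) ≈ 89.43°
pole (s+1000): 1000 + j400 → |·| = √(1000²+400²) = √1160000 ≈ 1077, ∠ = arctan(400/1000) ≈ 21.80°
|G| = 1 · 402 / 4.3082e+05 ≈ 0.0009331
Gain = 20 log₁₀(0.0009331) ≈ -60.60 dB
∠G = 84.29° − 111.23° = -26.94°

-60.6 dB, -26.9°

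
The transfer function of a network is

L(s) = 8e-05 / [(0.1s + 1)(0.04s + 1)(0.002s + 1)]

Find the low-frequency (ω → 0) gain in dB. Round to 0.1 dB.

-81.9 dB

L(0) = 8e-05 · 1 / 1 = 8e-05
20 log₁₀(8e-05) ≈ -81.94 dB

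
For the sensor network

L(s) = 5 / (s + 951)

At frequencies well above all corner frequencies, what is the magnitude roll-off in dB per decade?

-20 dB/decade

Each pole contributes −20 dB/decade at high frequency; each zero contributes +20 dB/decade.
Net: 0 zero(s) − 1 pole(s) → -20 dB/decade.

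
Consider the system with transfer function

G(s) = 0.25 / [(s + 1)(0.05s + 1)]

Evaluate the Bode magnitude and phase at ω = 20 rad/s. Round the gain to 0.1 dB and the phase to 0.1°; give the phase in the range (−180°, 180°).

At ω = 20 rad/s:
pole (1 + j20·1) = 1 + j20 → |·| ≈ 20.025, ∠ ≈ 87.14°
pole (1 + j20·0.05) = 1 + j1 → |·| ≈ 1.4142, ∠ ≈ 45.00°
|G| = 0.25 · 1 / (20.025 · 1.4142) ≈ 0.0088279
Gain = 20 log₁₀(0.0088279) ≈ -41.08 dB
∠G = (0°) − (87.14° + 45.00°) = -132.14°

-41.1 dB, -132.1°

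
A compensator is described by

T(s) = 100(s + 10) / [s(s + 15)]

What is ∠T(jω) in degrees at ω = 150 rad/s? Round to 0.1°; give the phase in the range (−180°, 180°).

At s = jω = j150:
zero (s+10): 10 + j150 → |·| = √(10²+150²) = √22600 ≈ 150.33, ∠ = arctan(150/10) ≈ 86.19°
pole (s+15): 15 + j150 → |·| = √(15²+150²) = √22725 ≈ 150.75, ∠ = arctan(150/15) ≈ 84.29°
pole at origin: |s| = 150, ∠ = 90.00° (in denominator)
∠T = 86.19° − 174.29° = -88.10°

-88.1°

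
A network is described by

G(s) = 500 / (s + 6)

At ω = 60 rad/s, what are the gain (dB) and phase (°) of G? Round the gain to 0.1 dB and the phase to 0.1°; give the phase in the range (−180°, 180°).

At s = jω = j60:
pole (s+6): 6 + j60 → |·| = √(6²+60²) = √3636 ≈ 60.299, ∠ = arctan(60/6) ≈ 84.29°
|G| = 500 / 60.299 ≈ 8.292
Gain = 20 log₁₀(8.292) ≈ 18.37 dB
∠G = 0.00° − 84.29° = -84.29°

18.4 dB, -84.3°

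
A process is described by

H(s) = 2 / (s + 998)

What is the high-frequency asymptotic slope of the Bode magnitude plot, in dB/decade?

Each pole contributes −20 dB/decade at high frequency; each zero contributes +20 dB/decade.
Net: 0 zero(s) − 1 pole(s) → -20 dB/decade.

-20 dB/decade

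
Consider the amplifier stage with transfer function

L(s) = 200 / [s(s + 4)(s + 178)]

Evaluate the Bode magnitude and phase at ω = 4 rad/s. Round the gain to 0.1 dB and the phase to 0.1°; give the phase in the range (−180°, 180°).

-26.1 dB, -136.3°

At s = jω = j4:
pole (s+4): 4 + j4 → |·| = √(4²+4²) = √32 ≈ 5.6569, ∠ = arctan(4/4) ≈ 45.00°
pole (s+178): 178 + j4 → |·| = √(178²+4²) = √31700 ≈ 178.04, ∠ = arctan(4/178) ≈ 1.29°
pole at origin: |s| = 4, ∠ = 90.00° (in denominator)
|L| = 200 / 4028.6 ≈ 0.049645
Gain = 20 log₁₀(0.049645) ≈ -26.08 dB
∠L = 0.00° − 136.29° = -136.29°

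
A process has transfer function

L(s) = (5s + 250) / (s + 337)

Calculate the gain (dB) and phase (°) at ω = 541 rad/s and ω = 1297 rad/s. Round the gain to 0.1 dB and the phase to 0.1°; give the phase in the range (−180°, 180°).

ω = 541: 12.6 dB, 26.6°; ω = 1297: 13.7 dB, 12.4°

Substitute s = j541:
Numerator: 5(j541) + 250 = 250 + j2705
Denominator: (j541) + 337 = 337 + j541
|N| = √(250² + 2705²) ≈ 2716.5, ∠N ≈ 84.72°
|D| = √(337² + 541²) ≈ 637.38, ∠D ≈ 58.08°
|L| = 2716.5 / 637.38 ≈ 4.262
Gain = 20 log₁₀(4.262) ≈ 12.59 dB
∠L = 84.72° − 58.08° = 26.64°

Substitute s = j1297:
Numerator: 5(j1297) + 250 = 250 + j6485
Denominator: (j1297) + 337 = 337 + j1297
|N| = √(250² + 6485²) ≈ 6489.8, ∠N ≈ 87.79°
|D| = √(337² + 1297²) ≈ 1340.1, ∠D ≈ 75.43°
|L| = 6489.8 / 1340.1 ≈ 4.8428
Gain = 20 log₁₀(4.8428) ≈ 13.70 dB
∠L = 87.79° − 75.43° = 12.36°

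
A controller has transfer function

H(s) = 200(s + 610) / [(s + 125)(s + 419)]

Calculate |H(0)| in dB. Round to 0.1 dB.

7.3 dB

H(0) = 200·610 / (125·419) ≈ 2.3294
20 log₁₀(2.3294) ≈ 7.34 dB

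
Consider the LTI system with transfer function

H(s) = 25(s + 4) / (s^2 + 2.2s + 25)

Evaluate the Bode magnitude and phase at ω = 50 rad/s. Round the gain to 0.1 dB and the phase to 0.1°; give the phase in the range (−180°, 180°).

-5.9 dB, -92.0°

At s = jω = j50:
zero (s+4): 4 + j50 → |·| = √(4²+50²) = √2516 ≈ 50.16, ∠ = arctan(50/4) ≈ 85.43°
quadratic: (j50)² + 2.2·j50 + 25 = -2475 + j110 → |·| ≈ 2477.4, ∠ ≈ 177.46°
|H| = 25 · 50.16 / 2477.4 ≈ 0.50618
Gain = 20 log₁₀(0.50618) ≈ -5.91 dB
∠H = 85.43° − 177.46° = -92.03°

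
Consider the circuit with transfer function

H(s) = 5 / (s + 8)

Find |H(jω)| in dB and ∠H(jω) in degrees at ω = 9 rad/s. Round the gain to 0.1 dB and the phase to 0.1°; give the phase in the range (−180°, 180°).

-7.6 dB, -48.4°

Substitute s = j9:
Numerator: 5 = 5 + j0
Denominator: (j9) + 8 = 8 + j9
|N| = √(5² + 0²) ≈ 5, ∠N ≈ 0.00°
|D| = √(8² + 9²) ≈ 12.042, ∠D ≈ 48.37°
|H| = 5 / 12.042 ≈ 0.41521
Gain = 20 log₁₀(0.41521) ≈ -7.63 dB
∠H = 0.00° − 48.37° = -48.37°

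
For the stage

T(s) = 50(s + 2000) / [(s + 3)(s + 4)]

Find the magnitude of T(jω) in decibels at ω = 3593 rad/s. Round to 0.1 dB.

At s = jω = j3593:
zero (s+2000): 2000 + j3593 → |·| = √(2000²+3593²) = √16909649 ≈ 4112.1, ∠ = arctan(3593/2000) ≈ 60.90°
pole (s+3): 3 + j3593 → |·| = √(3²+3593²) = √12909658 ≈ 3593, ∠ = arctan(3593/3) ≈ 89.95°
pole (s+4): 4 + j3593 → |·| = √(4²+3593²) = √12909665 ≈ 3593, ∠ = arctan(3593/4) ≈ 89.94°
|T| = 50 · 4112.1 / 1.291e+07 ≈ 0.015926
Gain = 20 log₁₀(0.015926) ≈ -35.96 dB

-36.0 dB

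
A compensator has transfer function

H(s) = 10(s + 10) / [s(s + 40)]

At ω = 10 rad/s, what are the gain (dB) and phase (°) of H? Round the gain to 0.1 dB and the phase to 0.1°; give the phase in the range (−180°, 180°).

At s = jω = j10:
zero (s+10): 10 + j10 → |·| = √(10²+10²) = √200 ≈ 14.142, ∠ = arctan(10/10) ≈ 45.00°
pole (s+40): 40 + j10 → |·| = √(40²+10²) = √1700 ≈ 41.231, ∠ = arctan(10/40) ≈ 14.04°
pole at origin: |s| = 10, ∠ = 90.00° (in denominator)
|H| = 10 · 14.142 / 412.31 ≈ 0.34299
Gain = 20 log₁₀(0.34299) ≈ -9.29 dB
∠H = 45.00° − 104.04° = -59.04°

-9.3 dB, -59.0°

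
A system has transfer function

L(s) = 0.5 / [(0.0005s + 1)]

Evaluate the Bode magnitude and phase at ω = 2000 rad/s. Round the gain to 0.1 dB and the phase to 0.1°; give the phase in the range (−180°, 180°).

-9.0 dB, -45.0°

At ω = 2000 rad/s:
pole (1 + j2000·0.0005) = 1 + j1 → |·| ≈ 1.4142, ∠ ≈ 45.00°
|L| = 0.5 · 1 / (1.4142) ≈ 0.35356
Gain = 20 log₁₀(0.35356) ≈ -9.03 dB
∠L = (0°) − (45.00°) = -45.00°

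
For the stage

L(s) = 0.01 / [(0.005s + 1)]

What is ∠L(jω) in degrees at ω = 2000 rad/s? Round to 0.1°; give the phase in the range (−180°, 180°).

-84.3°

At ω = 2000 rad/s:
pole (1 + j2000·0.005) = 1 + j10 → |·| ≈ 10.05, ∠ ≈ 84.29°
∠L = (0°) − (84.29°) = -84.29°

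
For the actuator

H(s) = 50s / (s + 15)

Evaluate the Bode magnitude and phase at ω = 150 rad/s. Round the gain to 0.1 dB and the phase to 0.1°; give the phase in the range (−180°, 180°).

33.9 dB, 5.7°

At s = jω = j150:
zero at origin: s = j150 → |·| = 150, ∠ = 90.00°
pole (s+15): 15 + j150 → |·| = √(15²+150²) = √22725 ≈ 150.75, ∠ = arctan(150/15) ≈ 84.29°
|H| = 50 · 150 / 150.75 ≈ 49.751
Gain = 20 log₁₀(49.751) ≈ 33.94 dB
∠H = 90.00° − 84.29° = 5.71°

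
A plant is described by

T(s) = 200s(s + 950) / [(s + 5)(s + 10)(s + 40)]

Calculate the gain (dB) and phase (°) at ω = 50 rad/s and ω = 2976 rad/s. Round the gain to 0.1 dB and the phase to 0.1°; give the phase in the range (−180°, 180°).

ω = 50: 35.3 dB, -121.3°; ω = 2976: -23.0 dB, -106.6°

At s = jω = j50:
zero (s+950): 950 + j50 → |·| = √(950²+50²) = √905000 ≈ 951.31, ∠ = arctan(50/950) ≈ 3.01°
zero at origin: s = j50 → |·| = 50, ∠ = 90.00°
pole (s+5): 5 + j50 → |·| = √(5²+50²) = √2525 ≈ 50.249, ∠ = arctan(50/5) ≈ 84.29°
pole (s+10): 10 + j50 → |·| = √(10²+50²) = √2600 ≈ 50.99, ∠ = arctan(50/10) ≈ 78.69°
pole (s+40): 40 + j50 → |·| = √(40²+50²) = √4100 ≈ 64.031, ∠ = arctan(50/40) ≈ 51.34°
|T| = 200 · 47566 / 1.6406e+05 ≈ 57.986
Gain = 20 log₁₀(57.986) ≈ 35.27 dB
∠T = 93.01° − 214.32° = -121.31°

At s = jω = j2976:
zero (s+950): 950 + j2976 → |·| = √(950²+2976²) = √9759076 ≈ 3124, ∠ = arctan(2976/950) ≈ 72.30°
zero at origin: s = j2976 → |·| = 2976, ∠ = 90.00°
pole (s+5): 5 + j2976 → |·| = √(5²+2976²) = √8856601 ≈ 2976, ∠ = arctan(2976/5) ≈ 89.90°
pole (s+10): 10 + j2976 → |·| = √(10²+2976²) = √8856676 ≈ 2976, ∠ = arctan(2976/10) ≈ 89.81°
pole (s+40): 40 + j2976 → |·| = √(40²+2976²) = √8858176 ≈ 2976.3, ∠ = arctan(2976/40) ≈ 89.23°
|T| = 200 · 9.297e+06 / 2.636e+10 ≈ 0.070539
Gain = 20 log₁₀(0.070539) ≈ -23.03 dB
∠T = 162.30° − 268.94° = -106.64°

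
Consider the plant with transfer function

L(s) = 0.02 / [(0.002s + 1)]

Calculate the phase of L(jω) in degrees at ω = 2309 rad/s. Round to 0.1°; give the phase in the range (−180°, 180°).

-77.8°

At ω = 2309 rad/s:
pole (1 + j2309·0.002) = 1 + j4.618 → |·| ≈ 4.725, ∠ ≈ 77.78°
∠L = (0°) − (77.78°) = -77.78°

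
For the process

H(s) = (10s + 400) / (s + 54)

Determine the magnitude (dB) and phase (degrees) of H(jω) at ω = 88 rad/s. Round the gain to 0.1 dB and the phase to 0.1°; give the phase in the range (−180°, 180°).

Substitute s = j88:
Numerator: 10(j88) + 400 = 400 + j880
Denominator: (j88) + 54 = 54 + j88
|N| = √(400² + 880²) ≈ 966.64, ∠N ≈ 65.56°
|D| = √(54² + 88²) ≈ 103.25, ∠D ≈ 58.47°
|H| = 966.64 / 103.25 ≈ 9.3621
Gain = 20 log₁₀(9.3621) ≈ 19.43 dB
∠H = 65.56° − 58.47° = 7.09°

19.4 dB, 7.1°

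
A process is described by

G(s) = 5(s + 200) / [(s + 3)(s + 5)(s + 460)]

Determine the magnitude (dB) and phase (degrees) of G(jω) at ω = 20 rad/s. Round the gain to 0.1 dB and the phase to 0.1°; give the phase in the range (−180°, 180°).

At s = jω = j20:
zero (s+200): 200 + j20 → |·| = √(200²+20²) = √40400 ≈ 201, ∠ = arctan(20/200) ≈ 5.71°
pole (s+3): 3 + j20 → |·| = √(3²+20²) = √409 ≈ 20.224, ∠ = arctan(20/3) ≈ 81.47°
pole (s+5): 5 + j20 → |·| = √(5²+20²) = √425 ≈ 20.616, ∠ = arctan(20/5) ≈ 75.96°
pole (s+460): 460 + j20 → |·| = √(460²+20²) = √212000 ≈ 460.43, ∠ = arctan(20/460) ≈ 2.49°
|G| = 5 · 201 / 1.9197e+05 ≈ 0.0052352
Gain = 20 log₁₀(0.0052352) ≈ -45.62 dB
∠G = 5.71° − 159.92° = -154.21°

-45.6 dB, -154.2°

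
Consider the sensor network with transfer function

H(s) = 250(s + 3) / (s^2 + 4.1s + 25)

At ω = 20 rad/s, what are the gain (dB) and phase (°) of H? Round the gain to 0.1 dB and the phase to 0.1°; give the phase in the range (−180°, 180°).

22.4 dB, -86.2°

At s = jω = j20:
zero (s+3): 3 + j20 → |·| = √(3²+20²) = √409 ≈ 20.224, ∠ = arctan(20/3) ≈ 81.47°
quadratic: (j20)² + 4.1·j20 + 25 = -375 + j82 → |·| ≈ 383.86, ∠ ≈ 167.67°
|H| = 250 · 20.224 / 383.86 ≈ 13.171
Gain = 20 log₁₀(13.171) ≈ 22.39 dB
∠H = 81.47° − 167.67° = -86.20°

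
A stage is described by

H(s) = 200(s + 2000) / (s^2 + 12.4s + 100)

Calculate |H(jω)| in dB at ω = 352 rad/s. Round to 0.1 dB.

10.3 dB

At s = jω = j352:
zero (s+2000): 2000 + j352 → |·| = √(2000²+352²) = √4123904 ≈ 2030.7, ∠ = arctan(352/2000) ≈ 9.98°
quadratic: (j352)² + 12.4·j352 + 100 = -123804 + j4364.8 → |·| ≈ 1.2388e+05, ∠ ≈ 177.98°
|H| = 200 · 2030.7 / 1.2388e+05 ≈ 3.2785
Gain = 20 log₁₀(3.2785) ≈ 10.31 dB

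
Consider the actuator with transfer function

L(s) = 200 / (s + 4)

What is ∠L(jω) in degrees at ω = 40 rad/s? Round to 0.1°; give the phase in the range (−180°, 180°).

-84.3°

At s = jω = j40:
pole (s+4): 4 + j40 → |·| = √(4²+40²) = √1616 ≈ 40.2, ∠ = arctan(40/4) ≈ 84.29°
∠L = 0.00° − 84.29° = -84.29°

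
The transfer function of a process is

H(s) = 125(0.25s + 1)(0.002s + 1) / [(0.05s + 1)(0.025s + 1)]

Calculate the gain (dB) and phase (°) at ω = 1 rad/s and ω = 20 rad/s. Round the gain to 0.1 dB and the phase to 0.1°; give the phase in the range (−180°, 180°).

At ω = 1 rad/s:
zero (1 + j1·0.25) = 1 + j0.25 → |·| ≈ 1.0308, ∠ ≈ 14.04°
zero (1 + j1·0.002) = 1 + j0.002 → |·| ≈ 1, ∠ ≈ 0.11°
pole (1 + j1·0.05) = 1 + j0.05 → |·| ≈ 1.0012, ∠ ≈ 2.86°
pole (1 + j1·0.025) = 1 + j0.025 → |·| ≈ 1.0003, ∠ ≈ 1.43°
|H| = 125 · 1.0308 · 1 / (1.0012 · 1.0003) ≈ 128.66
Gain = 20 log₁₀(128.66) ≈ 42.19 dB
∠H = (14.04° + 0.11°) − (2.86° + 1.43°) = 9.86°

At ω = 20 rad/s:
zero (1 + j20·0.25) = 1 + j5 → |·| ≈ 5.099, ∠ ≈ 78.69°
zero (1 + j20·0.002) = 1 + j0.04 → |·| ≈ 1.0008, ∠ ≈ 2.29°
pole (1 + j20·0.05) = 1 + j1 → |·| ≈ 1.4142, ∠ ≈ 45.00°
pole (1 + j20·0.025) = 1 + j0.5 → |·| ≈ 1.118, ∠ ≈ 26.57°
|H| = 125 · 5.099 · 1.0008 / (1.4142 · 1.118) ≈ 403.45
Gain = 20 log₁₀(403.45) ≈ 52.12 dB
∠H = (78.69° + 2.29°) − (45.00° + 26.57°) = 9.41°

ω = 1: 42.2 dB, 9.9°; ω = 20: 52.1 dB, 9.4°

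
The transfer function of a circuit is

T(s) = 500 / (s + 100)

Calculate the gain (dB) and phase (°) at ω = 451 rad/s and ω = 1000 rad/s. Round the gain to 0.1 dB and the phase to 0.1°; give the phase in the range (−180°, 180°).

ω = 451: 0.7 dB, -77.5°; ω = 1000: -6.1 dB, -84.3°

At s = jω = j451:
pole (s+100): 100 + j451 → |·| = √(100²+451²) = √213401 ≈ 461.95, ∠ = arctan(451/100) ≈ 77.50°
|T| = 500 / 461.95 ≈ 1.0824
Gain = 20 log₁₀(1.0824) ≈ 0.69 dB
∠T = 0.00° − 77.50° = -77.50°

At s = jω = j1000:
pole (s+100): 100 + j1000 → |·| = √(100²+1000²) = √1010000 ≈ 1005, ∠ = arctan(1000/100) ≈ 84.29°
|T| = 500 / 1005 ≈ 0.49751
Gain = 20 log₁₀(0.49751) ≈ -6.06 dB
∠T = 0.00° − 84.29° = -84.29°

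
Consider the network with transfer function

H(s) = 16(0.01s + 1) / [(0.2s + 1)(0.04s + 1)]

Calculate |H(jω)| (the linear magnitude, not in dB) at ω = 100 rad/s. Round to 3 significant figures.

At ω = 100 rad/s:
zero (1 + j100·0.01) = 1 + j1 → |·| ≈ 1.4142, ∠ ≈ 45.00°
pole (1 + j100·0.2) = 1 + j20 → |·| ≈ 20.025, ∠ ≈ 87.14°
pole (1 + j100·0.04) = 1 + j4 → |·| ≈ 4.1231, ∠ ≈ 75.96°
|H| = 16 · 1.4142 / (20.025 · 4.1231) ≈ 0.27405

0.274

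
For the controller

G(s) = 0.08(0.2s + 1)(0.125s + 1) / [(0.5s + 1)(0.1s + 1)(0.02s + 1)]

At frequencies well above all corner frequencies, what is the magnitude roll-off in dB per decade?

Each pole contributes −20 dB/decade at high frequency; each zero contributes +20 dB/decade.
Net: 2 zero(s) − 3 pole(s) → -20 dB/decade.

-20 dB/decade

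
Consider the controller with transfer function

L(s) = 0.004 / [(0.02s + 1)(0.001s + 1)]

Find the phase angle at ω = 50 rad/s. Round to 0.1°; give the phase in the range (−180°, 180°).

-47.9°

At ω = 50 rad/s:
pole (1 + j50·0.02) = 1 + j1 → |·| ≈ 1.4142, ∠ ≈ 45.00°
pole (1 + j50·0.001) = 1 + j0.05 → |·| ≈ 1.0012, ∠ ≈ 2.86°
∠L = (0°) − (45.00° + 2.86°) = -47.86°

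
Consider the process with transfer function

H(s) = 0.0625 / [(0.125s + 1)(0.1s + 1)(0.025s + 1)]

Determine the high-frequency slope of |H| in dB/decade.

-60 dB/decade

Each pole contributes −20 dB/decade at high frequency; each zero contributes +20 dB/decade.
Net: 0 zero(s) − 3 pole(s) → -60 dB/decade.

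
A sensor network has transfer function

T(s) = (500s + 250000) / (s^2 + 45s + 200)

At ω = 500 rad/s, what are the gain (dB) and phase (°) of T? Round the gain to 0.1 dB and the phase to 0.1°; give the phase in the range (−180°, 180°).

Substitute s = j500:
Numerator: 500(j500) + 250000 = 250000 + j250000
Denominator: (j500)^2 + 45(j500) + 200 = -249800 + j22500
|N| = √(250000² + 250000²) ≈ 3.5355e+05, ∠N ≈ 45.00°
|D| = √(249800² + 22500²) ≈ 2.5081e+05, ∠D ≈ 174.85°
|T| = 3.5355e+05 / 2.5081e+05 ≈ 1.4096
Gain = 20 log₁₀(1.4096) ≈ 2.98 dB
∠T = 45.00° − 174.85° = -129.85°

3.0 dB, -129.9°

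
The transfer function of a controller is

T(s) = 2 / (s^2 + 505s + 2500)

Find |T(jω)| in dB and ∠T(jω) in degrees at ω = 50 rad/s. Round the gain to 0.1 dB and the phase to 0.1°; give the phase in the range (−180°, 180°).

-82.0 dB, -90.0°

Substitute s = j50:
Numerator: 2 = 2 + j0
Denominator: (j50)^2 + 505(j50) + 2500 = 0 + j25250
|N| = √(2² + 0²) ≈ 2, ∠N ≈ 0.00°
|D| = √(0² + 25250²) ≈ 25250, ∠D ≈ 90.00°
|T| = 2 / 25250 ≈ 7.9208e-05
Gain = 20 log₁₀(7.9208e-05) ≈ -82.02 dB
∠T = 0.00° − 90.00° = -90.00°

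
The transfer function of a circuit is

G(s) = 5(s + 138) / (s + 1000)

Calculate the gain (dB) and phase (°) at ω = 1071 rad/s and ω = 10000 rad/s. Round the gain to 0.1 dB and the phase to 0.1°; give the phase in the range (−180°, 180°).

At s = jω = j1071:
zero (s+138): 138 + j1071 → |·| = √(138²+1071²) = √1166085 ≈ 1079.9, ∠ = arctan(1071/138) ≈ 82.66°
pole (s+1000): 1000 + j1071 → |·| = √(1000²+1071²) = √2147041 ≈ 1465.3, ∠ = arctan(1071/1000) ≈ 46.96°
|G| = 5 · 1079.9 / 1465.3 ≈ 3.6849
Gain = 20 log₁₀(3.6849) ≈ 11.33 dB
∠G = 82.66° − 46.96° = 35.70°

At s = jω = j10000:
zero (s+138): 138 + j10000 → |·| = √(138²+10000²) = √100019044 ≈ 10001, ∠ = arctan(10000/138) ≈ 89.21°
pole (s+1000): 1000 + j10000 → |·| = √(1000²+10000²) = √101000000 ≈ 10050, ∠ = arctan(10000/1000) ≈ 84.29°
|G| = 5 · 10001 / 10050 ≈ 4.9756
Gain = 20 log₁₀(4.9756) ≈ 13.94 dB
∠G = 89.21° − 84.29° = 4.92°

ω = 1071: 11.3 dB, 35.7°; ω = 10000: 13.9 dB, 4.9°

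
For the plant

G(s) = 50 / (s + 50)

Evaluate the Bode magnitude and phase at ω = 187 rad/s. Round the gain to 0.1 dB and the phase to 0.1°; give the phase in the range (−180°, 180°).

At s = jω = j187:
pole (s+50): 50 + j187 → |·| = √(50²+187²) = √37469 ≈ 193.57, ∠ = arctan(187/50) ≈ 75.03°
|G| = 50 / 193.57 ≈ 0.2583
Gain = 20 log₁₀(0.2583) ≈ -11.76 dB
∠G = 0.00° − 75.03° = -75.03°

-11.8 dB, -75.0°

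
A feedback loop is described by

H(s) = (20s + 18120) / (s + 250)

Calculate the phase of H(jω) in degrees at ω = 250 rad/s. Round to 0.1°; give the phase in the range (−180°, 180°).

-29.6°

Substitute s = j250:
Numerator: 20(j250) + 18120 = 18120 + j5000
Denominator: (j250) + 250 = 250 + j250
|N| = √(18120² + 5000²) ≈ 18797, ∠N ≈ 15.43°
|D| = √(250² + 250²) ≈ 353.55, ∠D ≈ 45.00°
∠H = 15.43° − 45.00° = -29.57°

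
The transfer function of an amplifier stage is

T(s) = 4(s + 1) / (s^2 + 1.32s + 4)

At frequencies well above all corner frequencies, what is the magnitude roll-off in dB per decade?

-20 dB/decade

Each pole contributes −20 dB/decade at high frequency; each zero contributes +20 dB/decade.
Net: 1 zero(s) − 2 pole(s) → -20 dB/decade.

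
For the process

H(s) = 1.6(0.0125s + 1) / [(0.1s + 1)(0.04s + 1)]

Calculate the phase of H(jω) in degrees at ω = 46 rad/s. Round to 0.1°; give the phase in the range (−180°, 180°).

At ω = 46 rad/s:
zero (1 + j46·0.0125) = 1 + j0.575 → |·| ≈ 1.1535, ∠ ≈ 29.90°
pole (1 + j46·0.1) = 1 + j4.6 → |·| ≈ 4.7074, ∠ ≈ 77.74°
pole (1 + j46·0.04) = 1 + j1.84 → |·| ≈ 2.0942, ∠ ≈ 61.48°
∠H = (29.90°) − (77.74° + 61.48°) = -109.32°

-109.3°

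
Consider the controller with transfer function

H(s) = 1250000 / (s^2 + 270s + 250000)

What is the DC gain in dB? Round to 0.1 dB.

H(0) = 1250000 / 250000 = 5
20 log₁₀(5) ≈ 13.98 dB

14.0 dB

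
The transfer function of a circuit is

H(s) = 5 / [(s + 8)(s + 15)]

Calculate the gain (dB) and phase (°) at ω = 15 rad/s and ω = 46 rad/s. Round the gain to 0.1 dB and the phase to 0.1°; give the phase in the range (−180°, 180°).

ω = 15: -37.2 dB, -106.9°; ω = 46: -53.1 dB, -152.1°

At s = jω = j15:
pole (s+8): 8 + j15 → |·| = √(8²+15²) = √289 ≈ 17, ∠ = arctan(15/8) ≈ 61.93°
pole (s+15): 15 + j15 → |·| = √(15²+15²) = √450 ≈ 21.213, ∠ = arctan(15/15) ≈ 45.00°
|H| = 5 / 360.62 ≈ 0.013865
Gain = 20 log₁₀(0.013865) ≈ -37.16 dB
∠H = 0.00° − 106.93° = -106.93°

At s = jω = j46:
pole (s+8): 8 + j46 → |·| = √(8²+46²) = √2180 ≈ 46.69, ∠ = arctan(46/8) ≈ 80.13°
pole (s+15): 15 + j46 → |·| = √(15²+46²) = √2341 ≈ 48.384, ∠ = arctan(46/15) ≈ 71.94°
|H| = 5 / 2259 ≈ 0.0022134
Gain = 20 log₁₀(0.0022134) ≈ -53.10 dB
∠H = 0.00° − 152.07° = -152.07°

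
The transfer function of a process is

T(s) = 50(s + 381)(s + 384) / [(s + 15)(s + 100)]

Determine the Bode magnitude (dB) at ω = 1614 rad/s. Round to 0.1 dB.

34.4 dB

At s = jω = j1614:
zero (s+381): 381 + j1614 → |·| = √(381²+1614²) = √2750157 ≈ 1658.4, ∠ = arctan(1614/381) ≈ 76.72°
zero (s+384): 384 + j1614 → |·| = √(384²+1614²) = √2752452 ≈ 1659.1, ∠ = arctan(1614/384) ≈ 76.62°
pole (s+15): 15 + j1614 → |·| = √(15²+1614²) = √2605221 ≈ 1614.1, ∠ = arctan(1614/15) ≈ 89.47°
pole (s+100): 100 + j1614 → |·| = √(100²+1614²) = √2614996 ≈ 1617.1, ∠ = arctan(1614/100) ≈ 86.45°
|T| = 50 · 2.7515e+06 / 2.6102e+06 ≈ 52.707
Gain = 20 log₁₀(52.707) ≈ 34.44 dB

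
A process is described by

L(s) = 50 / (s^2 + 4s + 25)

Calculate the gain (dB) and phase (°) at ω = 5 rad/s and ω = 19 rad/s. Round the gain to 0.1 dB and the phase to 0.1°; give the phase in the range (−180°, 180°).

At s = jω = j5:
quadratic: (j5)² + 4·j5 + 25 = 0 + j20 → |·| ≈ 20, ∠ ≈ 90.00°
|L| = 50 / 20 ≈ 2.5
Gain = 20 log₁₀(2.5) ≈ 7.96 dB
∠L = 0.00° − 90.00° = -90.00°

At s = jω = j19:
quadratic: (j19)² + 4·j19 + 25 = -336 + j76 → |·| ≈ 344.49, ∠ ≈ 167.25°
|L| = 50 / 344.49 ≈ 0.14514
Gain = 20 log₁₀(0.14514) ≈ -16.76 dB
∠L = 0.00° − 167.25° = -167.25°

ω = 5: 8.0 dB, -90.0°; ω = 19: -16.8 dB, -167.3°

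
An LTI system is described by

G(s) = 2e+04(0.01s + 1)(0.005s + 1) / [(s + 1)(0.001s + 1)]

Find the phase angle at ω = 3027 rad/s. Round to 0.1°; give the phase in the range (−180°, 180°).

At ω = 3027 rad/s:
zero (1 + j3027·0.01) = 1 + j30.27 → |·| ≈ 30.287, ∠ ≈ 88.11°
zero (1 + j3027·0.005) = 1 + j15.135 → |·| ≈ 15.168, ∠ ≈ 86.22°
pole (1 + j3027·1) = 1 + j3027 → |·| ≈ 3027, ∠ ≈ 89.98°
pole (1 + j3027·0.001) = 1 + j3.027 → |·| ≈ 3.1879, ∠ ≈ 71.72°
∠G = (88.11° + 86.22°) − (89.98° + 71.72°) = 12.63°

12.6°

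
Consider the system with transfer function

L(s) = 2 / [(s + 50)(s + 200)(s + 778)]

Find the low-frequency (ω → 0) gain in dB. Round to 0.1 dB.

L(0) = 2 / (50·200·778) ≈ 2.5707e-07
20 log₁₀(2.5707e-07) ≈ -131.80 dB

-131.8 dB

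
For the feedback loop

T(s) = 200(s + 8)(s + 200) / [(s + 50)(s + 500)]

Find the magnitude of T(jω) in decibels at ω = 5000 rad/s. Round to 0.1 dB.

46.0 dB

At s = jω = j5000:
zero (s+8): 8 + j5000 → |·| = √(8²+5000²) = √25000064 ≈ 5000, ∠ = arctan(5000/8) ≈ 89.91°
zero (s+200): 200 + j5000 → |·| = √(200²+5000²) = √25040000 ≈ 5004, ∠ = arctan(5000/200) ≈ 87.71°
pole (s+50): 50 + j5000 → |·| = √(50²+5000²) = √25002500 ≈ 5000.2, ∠ = arctan(5000/50) ≈ 89.43°
pole (s+500): 500 + j5000 → |·| = √(500²+5000²) = √25250000 ≈ 5024.9, ∠ = arctan(5000/500) ≈ 84.29°
|T| = 200 · 2.502e+07 / 2.5126e+07 ≈ 199.16
Gain = 20 log₁₀(199.16) ≈ 45.98 dB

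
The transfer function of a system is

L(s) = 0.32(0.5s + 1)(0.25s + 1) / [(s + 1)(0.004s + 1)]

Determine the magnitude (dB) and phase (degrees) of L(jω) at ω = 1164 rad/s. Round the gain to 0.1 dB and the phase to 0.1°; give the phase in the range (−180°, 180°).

19.8 dB, 11.9°

At ω = 1164 rad/s:
zero (1 + j1164·0.5) = 1 + j582 → |·| ≈ 582, ∠ ≈ 89.90°
zero (1 + j1164·0.25) = 1 + j291 → |·| ≈ 291, ∠ ≈ 89.80°
pole (1 + j1164·1) = 1 + j1164 → |·| ≈ 1164, ∠ ≈ 89.95°
pole (1 + j1164·0.004) = 1 + j4.656 → |·| ≈ 4.7622, ∠ ≈ 77.88°
|L| = 0.32 · 582 · 291 / (1164 · 4.7622) ≈ 9.777
Gain = 20 log₁₀(9.777) ≈ 19.80 dB
∠L = (89.90° + 89.80°) − (89.95° + 77.88°) = 11.87°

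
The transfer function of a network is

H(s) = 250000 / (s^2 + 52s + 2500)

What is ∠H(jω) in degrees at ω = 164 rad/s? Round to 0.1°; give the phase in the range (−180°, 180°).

-160.7°

At s = jω = j164:
quadratic: (j164)² + 52·j164 + 2500 = -24396 + j8528 → |·| ≈ 25844, ∠ ≈ 160.73°
∠H = 0.00° − 160.73° = -160.73°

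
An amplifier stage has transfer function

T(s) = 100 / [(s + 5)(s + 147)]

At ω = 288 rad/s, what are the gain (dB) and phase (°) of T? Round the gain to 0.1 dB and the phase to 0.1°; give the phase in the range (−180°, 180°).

At s = jω = j288:
pole (s+5): 5 + j288 → |·| = √(5²+288²) = √82969 ≈ 288.04, ∠ = arctan(288/5) ≈ 89.01°
pole (s+147): 147 + j288 → |·| = √(147²+288²) = √104553 ≈ 323.35, ∠ = arctan(288/147) ≈ 62.96°
|T| = 100 / 93138 ≈ 0.0010737
Gain = 20 log₁₀(0.0010737) ≈ -59.38 dB
∠T = 0.00° − 151.97° = -151.97°

-59.4 dB, -152.0°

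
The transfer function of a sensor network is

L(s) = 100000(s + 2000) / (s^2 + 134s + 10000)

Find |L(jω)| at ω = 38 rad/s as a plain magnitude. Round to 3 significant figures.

2.01e+04

At s = jω = j38:
zero (s+2000): 2000 + j38 → |·| = √(2000²+38²) = √4001444 ≈ 2000.4, ∠ = arctan(38/2000) ≈ 1.09°
quadratic: (j38)² + 134·j38 + 10000 = 8556 + j5092 → |·| ≈ 9956.6, ∠ ≈ 30.76°
|L| = 100000 · 2000.4 / 9956.6 ≈ 20091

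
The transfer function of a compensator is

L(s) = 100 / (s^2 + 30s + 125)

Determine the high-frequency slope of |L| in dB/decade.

Each pole contributes −20 dB/decade at high frequency; each zero contributes +20 dB/decade.
Net: 0 zero(s) − 2 pole(s) → -40 dB/decade.

-40 dB/decade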